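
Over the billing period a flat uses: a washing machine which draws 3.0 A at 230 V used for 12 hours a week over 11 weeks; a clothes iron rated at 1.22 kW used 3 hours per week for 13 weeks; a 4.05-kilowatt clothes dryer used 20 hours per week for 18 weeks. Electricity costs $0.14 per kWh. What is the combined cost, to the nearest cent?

washing machine: Power = 3.0 A × 230 V = 690 W = 0.69 kW
washing machine: Runtime = 12 h/week × 11 weeks = 132 h
washing machine: 0.69 kW × 132 h = 91.08 kWh
clothes iron: Runtime = 3 h/week × 13 weeks = 39 h
clothes iron: 1.22 kW × 39 h = 47.58 kWh
clothes dryer: Runtime = 20 h/week × 18 weeks = 360 h
clothes dryer: 4.05 kW × 360 h = 1458 kWh
Total energy = 1596.66 kWh
Cost = 1596.66 × $0.14 = $223.53

$223.53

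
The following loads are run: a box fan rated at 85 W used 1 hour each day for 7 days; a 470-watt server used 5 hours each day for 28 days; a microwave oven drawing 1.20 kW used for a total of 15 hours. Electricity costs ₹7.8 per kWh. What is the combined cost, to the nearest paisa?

₹658.28

box fan: Runtime = 1 h/day × 7 days = 7 h
box fan: 0.085 kW × 7 h = 0.595 kWh
server: Runtime = 5 h/day × 28 days = 140 h
server: 0.47 kW × 140 h = 65.8 kWh
microwave oven: 1.2 kW × 15 h = 18 kWh
Total energy = 84.395 kWh
Cost = 84.395 × ₹7.8 = ₹658.28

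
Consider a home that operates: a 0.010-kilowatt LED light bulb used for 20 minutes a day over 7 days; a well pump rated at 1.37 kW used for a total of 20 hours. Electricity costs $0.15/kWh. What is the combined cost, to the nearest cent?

LED light bulb: Runtime = 20 min × 7 = 140 min = 2.333333… h
LED light bulb: 0.01 kW × 2.333333… h = 0.023333… kWh
well pump: 1.37 kW × 20 h = 27.4 kWh
Total energy = 27.423333… kWh
Cost = 27.423333… × $0.15 = $4.11

$4.11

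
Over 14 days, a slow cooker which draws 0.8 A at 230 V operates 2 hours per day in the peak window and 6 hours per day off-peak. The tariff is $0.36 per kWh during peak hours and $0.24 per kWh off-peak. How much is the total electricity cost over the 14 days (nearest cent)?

$5.56

Power = 0.8 A × 230 V = 184 W = 0.184 kW
Peak energy = 0.184 kW × 2 h × 14 = 5.152 kWh
Off-peak energy = 0.184 kW × 6 h × 14 = 15.456 kWh
Cost = 5.152 × $0.36 + 15.456 × $0.24 = $1.85472 + $3.70944 = $5.56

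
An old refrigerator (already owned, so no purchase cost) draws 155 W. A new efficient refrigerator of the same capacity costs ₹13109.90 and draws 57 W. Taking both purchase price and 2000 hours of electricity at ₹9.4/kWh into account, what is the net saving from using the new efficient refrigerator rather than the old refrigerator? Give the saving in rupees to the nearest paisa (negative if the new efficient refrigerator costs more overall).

old refrigerator: ₹0.00 + (155/1000) kW × 2000 h × ₹9.4 = ₹0.00 + ₹2914 = ₹2914
new efficient refrigerator: ₹13109.90 + (57/1000) kW × 2000 h × ₹9.4 = ₹13109.90 + ₹1071.6 = ₹14181.5
Saving = ₹2914 − ₹14181.5 = −₹11267.5

-₹11267.50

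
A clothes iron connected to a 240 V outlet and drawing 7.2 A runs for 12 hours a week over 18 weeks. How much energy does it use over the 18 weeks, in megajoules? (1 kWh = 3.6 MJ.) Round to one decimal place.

Power = 7.2 A × 240 V = 1728 W = 1.728 kW
Runtime = 12 h/week × 18 weeks = 216 h
Energy = 1.728 kW × 216 h = 373.248 kWh
= 373.248 × 3.6 MJ = 1343.7 MJ

1343.7 MJ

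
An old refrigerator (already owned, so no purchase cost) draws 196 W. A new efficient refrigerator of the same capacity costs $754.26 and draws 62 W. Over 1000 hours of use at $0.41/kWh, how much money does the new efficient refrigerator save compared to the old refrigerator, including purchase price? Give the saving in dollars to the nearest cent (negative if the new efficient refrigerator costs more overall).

-$699.32

old refrigerator: $0.00 + (196/1000) kW × 1000 h × $0.41 = $0.00 + $80.36 = $80.36
new efficient refrigerator: $754.26 + (62/1000) kW × 1000 h × $0.41 = $754.26 + $25.42 = $779.68
Saving = $80.36 − $779.68 = −$699.32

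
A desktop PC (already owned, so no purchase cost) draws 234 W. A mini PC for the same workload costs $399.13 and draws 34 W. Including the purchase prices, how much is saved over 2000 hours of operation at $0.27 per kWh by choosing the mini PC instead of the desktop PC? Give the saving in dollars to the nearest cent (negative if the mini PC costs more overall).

-$291.13

desktop PC: $0.00 + (234/1000) kW × 2000 h × $0.27 = $0.00 + $126.36 = $126.36
mini PC: $399.13 + (34/1000) kW × 2000 h × $0.27 = $399.13 + $18.36 = $417.49
Saving = $126.36 − $417.49 = −$291.13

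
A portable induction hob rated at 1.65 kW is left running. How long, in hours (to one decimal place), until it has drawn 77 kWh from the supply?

Hours = 77 kWh ÷ 1.65 kW = 46.7 h

46.7 h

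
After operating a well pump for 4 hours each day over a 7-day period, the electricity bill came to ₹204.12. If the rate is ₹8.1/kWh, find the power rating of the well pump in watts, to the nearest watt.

900 W

Energy = ₹204.12 ÷ ₹8.1/kWh = 25.2 kWh
Runtime = 4 h/day × 7 days = 28 h
Power = 25.2 kWh ÷ 28 h = 0.9 kW = 900 W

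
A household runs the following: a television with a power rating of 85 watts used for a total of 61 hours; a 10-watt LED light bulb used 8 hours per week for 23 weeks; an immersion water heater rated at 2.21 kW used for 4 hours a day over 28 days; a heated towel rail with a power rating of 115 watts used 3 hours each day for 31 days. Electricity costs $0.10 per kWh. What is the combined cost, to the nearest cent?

television: 0.085 kW × 61 h = 5.185 kWh
LED light bulb: Runtime = 8 h/week × 23 weeks = 184 h
LED light bulb: 0.01 kW × 184 h = 1.84 kWh
immersion water heater: Runtime = 4 h/day × 28 days = 112 h
immersion water heater: 2.21 kW × 112 h = 247.52 kWh
heated towel rail: Runtime = 3 h/day × 31 days = 93 h
heated towel rail: 0.115 kW × 93 h = 10.695 kWh
Total energy = 265.24 kWh
Cost = 265.24 × $0.10 = $26.52

$26.52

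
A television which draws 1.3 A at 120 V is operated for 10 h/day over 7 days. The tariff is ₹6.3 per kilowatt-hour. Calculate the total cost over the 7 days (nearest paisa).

Power = 1.3 A × 120 V = 156 W = 0.156 kW
Runtime = 10 h/day × 7 days = 70 h
Energy = 0.156 kW × 70 h = 10.92 kWh
Cost = 10.92 kWh × ₹6.3/kWh = ₹68.80

₹68.80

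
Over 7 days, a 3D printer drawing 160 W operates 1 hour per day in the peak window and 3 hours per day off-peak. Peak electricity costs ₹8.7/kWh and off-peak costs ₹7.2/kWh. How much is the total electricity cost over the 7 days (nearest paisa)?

Peak energy = 0.16 kW × 1 h × 7 = 1.12 kWh
Off-peak energy = 0.16 kW × 3 h × 7 = 3.36 kWh
Cost = 1.12 × ₹8.7 + 3.36 × ₹7.2 = ₹9.744 + ₹24.192 = ₹33.94

₹33.94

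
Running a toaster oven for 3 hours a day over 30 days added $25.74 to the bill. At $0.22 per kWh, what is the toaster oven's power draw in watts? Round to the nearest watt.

1300 W

Energy = $25.74 ÷ $0.22/kWh = 117 kWh
Runtime = 3 h/day × 30 days = 90 h
Power = 117 kWh ÷ 90 h = 1.3 kW = 1300 W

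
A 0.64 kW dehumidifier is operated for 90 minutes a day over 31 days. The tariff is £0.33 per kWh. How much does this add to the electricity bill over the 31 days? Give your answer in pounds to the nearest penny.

Runtime = 90 min × 31 = 2790 min = 46.5 h
Energy = 0.64 kW × 46.5 h = 29.76 kWh
Cost = 29.76 kWh × £0.33/kWh = £9.82

£9.82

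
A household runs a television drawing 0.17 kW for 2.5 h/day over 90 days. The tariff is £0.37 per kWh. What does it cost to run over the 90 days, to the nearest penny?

£14.15

Runtime = 2.5 h/day × 90 days = 225 h
Energy = 0.17 kW × 225 h = 38.25 kWh
Cost = 38.25 kWh × £0.37/kWh = £14.15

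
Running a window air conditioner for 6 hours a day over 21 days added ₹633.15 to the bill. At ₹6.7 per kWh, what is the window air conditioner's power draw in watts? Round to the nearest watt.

Energy = ₹633.15 ÷ ₹6.7/kWh = 94.5 kWh
Runtime = 6 h/day × 21 days = 126 h
Power = 94.5 kWh ÷ 126 h = 0.75 kW = 750 W

750 W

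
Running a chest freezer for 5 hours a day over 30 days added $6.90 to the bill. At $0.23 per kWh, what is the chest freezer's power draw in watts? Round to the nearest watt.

200 W

Energy = $6.90 ÷ $0.23/kWh = 30 kWh
Runtime = 5 h/day × 30 days = 150 h
Power = 30 kWh ÷ 150 h = 0.2 kW = 200 W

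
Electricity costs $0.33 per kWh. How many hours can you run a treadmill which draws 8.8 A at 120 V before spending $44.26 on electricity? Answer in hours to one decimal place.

Power = 8.8 A × 120 V = 1056 W = 1.056 kW
Energy available = $44.26 ÷ $0.33/kWh = 134.1212 kWh
Hours = 134.1212 kWh ÷ 1.056 kW = 127.0 h

127.0 h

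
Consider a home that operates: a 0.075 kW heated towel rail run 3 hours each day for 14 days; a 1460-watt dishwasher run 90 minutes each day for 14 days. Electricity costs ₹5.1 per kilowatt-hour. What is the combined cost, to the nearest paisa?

heated towel rail: Runtime = 3 h/day × 14 days = 42 h
heated towel rail: 0.075 kW × 42 h = 3.15 kWh
dishwasher: Runtime = 90 min × 14 = 1260 min = 21 h
dishwasher: 1.46 kW × 21 h = 30.66 kWh
Total energy = 33.81 kWh
Cost = 33.81 × ₹5.1 = ₹172.43

₹172.43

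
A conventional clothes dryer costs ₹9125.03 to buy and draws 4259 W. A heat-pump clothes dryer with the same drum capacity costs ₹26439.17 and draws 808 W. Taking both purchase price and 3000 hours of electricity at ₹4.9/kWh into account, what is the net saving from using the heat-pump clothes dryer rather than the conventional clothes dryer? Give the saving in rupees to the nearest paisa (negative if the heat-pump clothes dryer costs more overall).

conventional clothes dryer: ₹9125.03 + (4259/1000) kW × 3000 h × ₹4.9 = ₹9125.03 + ₹62607.3 = ₹71732.33
heat-pump clothes dryer: ₹26439.17 + (808/1000) kW × 3000 h × ₹4.9 = ₹26439.17 + ₹11877.6 = ₹38316.77
Saving = ₹71732.33 − ₹38316.77 = ₹33415.56

₹33415.56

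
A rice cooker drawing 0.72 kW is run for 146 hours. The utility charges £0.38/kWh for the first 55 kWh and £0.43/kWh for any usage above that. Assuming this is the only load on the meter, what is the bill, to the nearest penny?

£42.45

Energy = 0.72 kW × 146 h = 105.12 kWh
Tier 1 (0–55 kWh): 55 × £0.38 = £20.9
Above 55 kWh: 50.12 × £0.43 = £21.5516
Bill = £42.45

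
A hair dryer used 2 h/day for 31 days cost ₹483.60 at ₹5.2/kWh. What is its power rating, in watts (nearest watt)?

Energy = ₹483.60 ÷ ₹5.2/kWh = 93 kWh
Runtime = 2 h/day × 31 days = 62 h
Power = 93 kWh ÷ 62 h = 1.5 kW = 1500 W

1500 W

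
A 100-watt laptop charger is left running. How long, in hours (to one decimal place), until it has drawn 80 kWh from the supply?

Hours = 80 kWh ÷ 0.1 kW = 800.0 h

800.0 h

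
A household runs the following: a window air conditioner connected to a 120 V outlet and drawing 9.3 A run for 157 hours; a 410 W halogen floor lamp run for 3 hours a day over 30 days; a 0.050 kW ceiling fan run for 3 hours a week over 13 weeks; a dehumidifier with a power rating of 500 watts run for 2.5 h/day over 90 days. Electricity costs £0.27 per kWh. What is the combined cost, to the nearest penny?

£88.17

window air conditioner: Power = 9.3 A × 120 V = 1116 W = 1.116 kW
window air conditioner: 1.116 kW × 157 h = 175.212 kWh
halogen floor lamp: Runtime = 3 h/day × 30 days = 90 h
halogen floor lamp: 0.41 kW × 90 h = 36.9 kWh
ceiling fan: Runtime = 3 h/week × 13 weeks = 39 h
ceiling fan: 0.05 kW × 39 h = 1.95 kWh
dehumidifier: Runtime = 2.5 h/day × 90 days = 225 h
dehumidifier: 0.5 kW × 225 h = 112.5 kWh
Total energy = 326.562 kWh
Cost = 326.562 × £0.27 = £88.17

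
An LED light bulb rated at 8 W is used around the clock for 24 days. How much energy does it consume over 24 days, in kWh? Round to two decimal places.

4.61 kWh

Runtime = 24 h × 24 = 576 h
Energy = 0.008 kW × 576 h = 4.608 kWh ≈ 4.61 kWh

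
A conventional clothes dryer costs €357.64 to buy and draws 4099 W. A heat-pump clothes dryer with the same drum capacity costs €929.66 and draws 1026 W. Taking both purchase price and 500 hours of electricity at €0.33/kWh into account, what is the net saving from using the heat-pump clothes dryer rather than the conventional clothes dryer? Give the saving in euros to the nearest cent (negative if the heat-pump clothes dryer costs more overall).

-€64.98

conventional clothes dryer: €357.64 + (4099/1000) kW × 500 h × €0.33 = €357.64 + €676.335 = €1033.975
heat-pump clothes dryer: €929.66 + (1026/1000) kW × 500 h × €0.33 = €929.66 + €169.29 = €1098.95
Saving = €1033.975 − €1098.95 = −€64.975 → -€64.98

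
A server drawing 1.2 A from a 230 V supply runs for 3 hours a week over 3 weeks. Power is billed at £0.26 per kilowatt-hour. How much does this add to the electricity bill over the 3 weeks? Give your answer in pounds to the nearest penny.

£0.65

Power = 1.2 A × 230 V = 276 W = 0.276 kW
Runtime = 3 h/week × 3 weeks = 9 h
Energy = 0.276 kW × 9 h = 2.484 kWh
Cost = 2.484 kWh × £0.26/kWh = £0.65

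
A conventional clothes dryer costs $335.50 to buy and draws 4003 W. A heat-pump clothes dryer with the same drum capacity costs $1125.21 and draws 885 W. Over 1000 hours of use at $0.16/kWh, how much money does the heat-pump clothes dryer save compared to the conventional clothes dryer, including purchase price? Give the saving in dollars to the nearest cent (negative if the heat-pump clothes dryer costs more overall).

conventional clothes dryer: $335.50 + (4003/1000) kW × 1000 h × $0.16 = $335.50 + $640.48 = $975.98
heat-pump clothes dryer: $1125.21 + (885/1000) kW × 1000 h × $0.16 = $1125.21 + $141.6 = $1266.81
Saving = $975.98 − $1266.81 = −$290.83

-$290.83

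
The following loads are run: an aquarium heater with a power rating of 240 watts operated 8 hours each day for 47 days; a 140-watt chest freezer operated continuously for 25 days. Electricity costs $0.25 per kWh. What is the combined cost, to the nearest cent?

aquarium heater: Runtime = 8 h/day × 47 days = 376 h
aquarium heater: 0.24 kW × 376 h = 90.24 kWh
chest freezer: Runtime = 24 h × 25 = 600 h
chest freezer: 0.14 kW × 600 h = 84 kWh
Total energy = 174.24 kWh
Cost = 174.24 × $0.25 = $43.56

$43.56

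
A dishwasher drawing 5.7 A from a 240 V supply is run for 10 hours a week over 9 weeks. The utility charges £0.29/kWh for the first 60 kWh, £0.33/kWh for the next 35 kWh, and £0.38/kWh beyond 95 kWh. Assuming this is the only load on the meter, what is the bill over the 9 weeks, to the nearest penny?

£39.64

Power = 5.7 A × 240 V = 1368 W = 1.368 kW
Runtime = 10 h/week × 9 weeks = 90 h
Energy = 1.368 kW × 90 h = 123.12 kWh
Tier 1 (0–60 kWh): 60 × £0.29 = £17.4
Tier 2 (60–95 kWh): 35 × £0.33 = £11.55
Above 95 kWh: 28.12 × £0.38 = £10.6856
Bill = £39.64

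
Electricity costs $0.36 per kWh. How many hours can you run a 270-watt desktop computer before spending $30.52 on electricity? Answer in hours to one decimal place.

314.0 h

Energy available = $30.52 ÷ $0.36/kWh = 84.7778 kWh
Hours = 84.7778 kWh ÷ 0.27 kW = 314.0 h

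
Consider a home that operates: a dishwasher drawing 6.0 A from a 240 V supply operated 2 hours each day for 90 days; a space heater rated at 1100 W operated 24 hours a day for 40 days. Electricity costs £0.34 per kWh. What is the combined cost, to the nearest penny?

dishwasher: Power = 6.0 A × 240 V = 1440 W = 1.44 kW
dishwasher: Runtime = 2 h/day × 90 days = 180 h
dishwasher: 1.44 kW × 180 h = 259.2 kWh
space heater: Runtime = 24 h × 40 = 960 h
space heater: 1.1 kW × 960 h = 1056 kWh
Total energy = 1315.2 kWh
Cost = 1315.2 × £0.34 = £447.17

£447.17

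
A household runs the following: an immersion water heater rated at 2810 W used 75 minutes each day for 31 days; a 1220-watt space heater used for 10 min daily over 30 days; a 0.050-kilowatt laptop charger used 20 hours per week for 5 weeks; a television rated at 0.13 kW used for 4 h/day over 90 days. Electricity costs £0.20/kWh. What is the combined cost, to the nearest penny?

£33.36

immersion water heater: Runtime = 75 min × 31 = 2325 min = 38.75 h
immersion water heater: 2.81 kW × 38.75 h = 108.8875 kWh
space heater: Runtime = 10 min × 30 = 300 min = 5 h
space heater: 1.22 kW × 5 h = 6.1 kWh
laptop charger: Runtime = 20 h/week × 5 weeks = 100 h
laptop charger: 0.05 kW × 100 h = 5 kWh
television: Runtime = 4 h/day × 90 days = 360 h
television: 0.13 kW × 360 h = 46.8 kWh
Total energy = 166.7875 kWh
Cost = 166.7875 × £0.20 = £33.36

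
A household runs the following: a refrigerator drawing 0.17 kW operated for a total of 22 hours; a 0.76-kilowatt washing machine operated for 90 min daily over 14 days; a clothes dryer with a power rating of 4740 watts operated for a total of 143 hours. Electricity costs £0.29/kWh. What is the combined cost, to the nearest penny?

£202.28

refrigerator: 0.17 kW × 22 h = 3.74 kWh
washing machine: Runtime = 90 min × 14 = 1260 min = 21 h
washing machine: 0.76 kW × 21 h = 15.96 kWh
clothes dryer: 4.74 kW × 143 h = 677.82 kWh
Total energy = 697.52 kWh
Cost = 697.52 × £0.29 = £202.28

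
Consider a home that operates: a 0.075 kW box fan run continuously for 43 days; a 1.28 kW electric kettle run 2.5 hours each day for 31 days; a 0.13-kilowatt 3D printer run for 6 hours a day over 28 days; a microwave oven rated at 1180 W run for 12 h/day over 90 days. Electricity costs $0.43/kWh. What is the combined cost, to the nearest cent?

$633.32

box fan: Runtime = 24 h × 43 = 1032 h
box fan: 0.075 kW × 1032 h = 77.4 kWh
electric kettle: Runtime = 2.5 h/day × 31 days = 77.5 h
electric kettle: 1.28 kW × 77.5 h = 99.2 kWh
3D printer: Runtime = 6 h/day × 28 days = 168 h
3D printer: 0.13 kW × 168 h = 21.84 kWh
microwave oven: Runtime = 12 h/day × 90 days = 1080 h
microwave oven: 1.18 kW × 1080 h = 1274.4 kWh
Total energy = 1472.84 kWh
Cost = 1472.84 × $0.43 = $633.32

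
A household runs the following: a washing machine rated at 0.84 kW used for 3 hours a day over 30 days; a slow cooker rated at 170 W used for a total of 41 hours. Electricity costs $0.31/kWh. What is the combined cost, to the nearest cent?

$25.60

washing machine: Runtime = 3 h/day × 30 days = 90 h
washing machine: 0.84 kW × 90 h = 75.6 kWh
slow cooker: 0.17 kW × 41 h = 6.97 kWh
Total energy = 82.57 kWh
Cost = 82.57 × $0.31 = $25.60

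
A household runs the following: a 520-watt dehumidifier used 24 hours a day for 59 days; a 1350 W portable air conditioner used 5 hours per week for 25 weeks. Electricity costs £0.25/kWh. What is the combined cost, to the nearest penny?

£226.27

dehumidifier: Runtime = 24 h × 59 = 1416 h
dehumidifier: 0.52 kW × 1416 h = 736.32 kWh
portable air conditioner: Runtime = 5 h/week × 25 weeks = 125 h
portable air conditioner: 1.35 kW × 125 h = 168.75 kWh
Total energy = 905.07 kWh
Cost = 905.07 × £0.25 = £226.27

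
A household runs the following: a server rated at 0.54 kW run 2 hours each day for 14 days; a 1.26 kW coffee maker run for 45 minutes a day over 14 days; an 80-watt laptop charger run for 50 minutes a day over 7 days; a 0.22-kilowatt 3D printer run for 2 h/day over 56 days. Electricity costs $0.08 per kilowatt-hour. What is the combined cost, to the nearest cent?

$4.28

server: Runtime = 2 h/day × 14 days = 28 h
server: 0.54 kW × 28 h = 15.12 kWh
coffee maker: Runtime = 45 min × 14 = 630 min = 10.5 h
coffee maker: 1.26 kW × 10.5 h = 13.23 kWh
laptop charger: Runtime = 50 min × 7 = 350 min = 5.833333… h
laptop charger: 0.08 kW × 5.833333… h = 0.466666… kWh
3D printer: Runtime = 2 h/day × 56 days = 112 h
3D printer: 0.22 kW × 112 h = 24.64 kWh
Total energy = 53.456666… kWh
Cost = 53.456666… × $0.08 = $4.28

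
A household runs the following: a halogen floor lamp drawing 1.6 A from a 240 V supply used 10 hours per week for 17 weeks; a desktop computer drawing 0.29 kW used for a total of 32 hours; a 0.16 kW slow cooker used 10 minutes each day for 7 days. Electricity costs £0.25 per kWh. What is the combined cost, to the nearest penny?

halogen floor lamp: Power = 1.6 A × 240 V = 384 W = 0.384 kW
halogen floor lamp: Runtime = 10 h/week × 17 weeks = 170 h
halogen floor lamp: 0.384 kW × 170 h = 65.28 kWh
desktop computer: 0.29 kW × 32 h = 9.28 kWh
slow cooker: Runtime = 10 min × 7 = 70 min = 1.166666… h
slow cooker: 0.16 kW × 1.166666… h = 0.186666… kWh
Total energy = 74.746666… kWh
Cost = 74.746666… × £0.25 = £18.69

£18.69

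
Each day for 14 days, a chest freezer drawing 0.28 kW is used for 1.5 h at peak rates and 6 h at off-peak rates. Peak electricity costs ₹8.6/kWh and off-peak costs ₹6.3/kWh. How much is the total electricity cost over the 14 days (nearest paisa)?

₹198.74

Peak energy = 0.28 kW × 1.5 h × 14 = 5.88 kWh
Off-peak energy = 0.28 kW × 6 h × 14 = 23.52 kWh
Cost = 5.88 × ₹8.6 + 23.52 × ₹6.3 = ₹50.568 + ₹148.176 = ₹198.74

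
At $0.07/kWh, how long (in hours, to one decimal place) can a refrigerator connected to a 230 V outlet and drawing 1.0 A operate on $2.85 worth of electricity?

177.0 h

Power = 1.0 A × 230 V = 230 W = 0.23 kW
Energy available = $2.85 ÷ $0.07/kWh = 40.7143 kWh
Hours = 40.7143 kWh ÷ 0.23 kW = 177.0 h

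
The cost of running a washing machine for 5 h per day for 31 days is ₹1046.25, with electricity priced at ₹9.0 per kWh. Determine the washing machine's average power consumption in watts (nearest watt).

Energy = ₹1046.25 ÷ ₹9.0/kWh = 116.25 kWh
Runtime = 5 h/day × 31 days = 155 h
Power = 116.25 kWh ÷ 155 h = 0.75 kW = 750 W

750 W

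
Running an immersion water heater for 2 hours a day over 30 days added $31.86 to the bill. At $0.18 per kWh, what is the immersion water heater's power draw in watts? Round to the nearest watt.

Energy = $31.86 ÷ $0.18/kWh = 177 kWh
Runtime = 2 h/day × 30 days = 60 h
Power = 177 kWh ÷ 60 h = 2.95 kW = 2950 W

2950 W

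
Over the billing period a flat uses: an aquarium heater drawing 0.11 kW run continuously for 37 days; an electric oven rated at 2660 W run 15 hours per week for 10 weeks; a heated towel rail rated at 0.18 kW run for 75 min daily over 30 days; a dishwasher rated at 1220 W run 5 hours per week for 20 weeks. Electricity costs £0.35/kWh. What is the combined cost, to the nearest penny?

aquarium heater: Runtime = 24 h × 37 = 888 h
aquarium heater: 0.11 kW × 888 h = 97.68 kWh
electric oven: Runtime = 15 h/week × 10 weeks = 150 h
electric oven: 2.66 kW × 150 h = 399 kWh
heated towel rail: Runtime = 75 min × 30 = 2250 min = 37.5 h
heated towel rail: 0.18 kW × 37.5 h = 6.75 kWh
dishwasher: Runtime = 5 h/week × 20 weeks = 100 h
dishwasher: 1.22 kW × 100 h = 122 kWh
Total energy = 625.43 kWh
Cost = 625.43 × £0.35 = £218.90

£218.90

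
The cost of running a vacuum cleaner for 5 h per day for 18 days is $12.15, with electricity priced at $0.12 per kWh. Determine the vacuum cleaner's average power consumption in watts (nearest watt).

Energy = $12.15 ÷ $0.12/kWh = 101.25 kWh
Runtime = 5 h/day × 18 days = 90 h
Power = 101.25 kWh ÷ 90 h = 1.125 kW = 1125 W

1125 W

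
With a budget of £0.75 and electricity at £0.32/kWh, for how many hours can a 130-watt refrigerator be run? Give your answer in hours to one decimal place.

Energy available = £0.75 ÷ £0.32/kWh = 2.3438 kWh
Hours = 2.3438 kWh ÷ 0.13 kW = 18.0 h

18.0 h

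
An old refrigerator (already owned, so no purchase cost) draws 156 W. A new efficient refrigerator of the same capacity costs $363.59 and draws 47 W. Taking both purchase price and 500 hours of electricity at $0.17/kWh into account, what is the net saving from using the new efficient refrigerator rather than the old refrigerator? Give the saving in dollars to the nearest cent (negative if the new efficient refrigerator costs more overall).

old refrigerator: $0.00 + (156/1000) kW × 500 h × $0.17 = $0.00 + $13.26 = $13.26
new efficient refrigerator: $363.59 + (47/1000) kW × 500 h × $0.17 = $363.59 + $3.995 = $367.585
Saving = $13.26 − $367.585 = −$354.325 → -$354.33

-$354.33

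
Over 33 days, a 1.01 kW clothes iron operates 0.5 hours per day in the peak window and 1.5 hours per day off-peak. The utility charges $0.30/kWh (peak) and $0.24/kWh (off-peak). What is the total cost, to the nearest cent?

Peak energy = 1.01 kW × 0.5 h × 33 = 16.665 kWh
Off-peak energy = 1.01 kW × 1.5 h × 33 = 49.995 kWh
Cost = 16.665 × $0.30 + 49.995 × $0.24 = $4.9995 + $11.9988 = $17.00

$17.00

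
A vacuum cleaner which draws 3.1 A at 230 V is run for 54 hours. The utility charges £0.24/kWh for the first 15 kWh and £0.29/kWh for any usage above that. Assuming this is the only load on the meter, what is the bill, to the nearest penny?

Power = 3.1 A × 230 V = 713 W = 0.713 kW
Energy = 0.713 kW × 54 h = 38.502 kWh
Tier 1 (0–15 kWh): 15 × £0.24 = £3.6
Above 15 kWh: 23.502 × £0.29 = £6.81558
Bill = £10.42

£10.42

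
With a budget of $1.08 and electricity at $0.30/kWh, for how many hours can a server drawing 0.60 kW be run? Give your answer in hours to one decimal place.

6.0 h

Energy available = $1.08 ÷ $0.30/kWh = 3.6 kWh
Hours = 3.6 kWh ÷ 0.6 kW = 6.0 h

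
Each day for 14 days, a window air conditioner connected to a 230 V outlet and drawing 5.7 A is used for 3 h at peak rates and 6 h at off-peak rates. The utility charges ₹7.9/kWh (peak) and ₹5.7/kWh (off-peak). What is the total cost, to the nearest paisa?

₹1062.70

Power = 5.7 A × 230 V = 1311 W = 1.311 kW
Peak energy = 1.311 kW × 3 h × 14 = 55.062 kWh
Off-peak energy = 1.311 kW × 6 h × 14 = 110.124 kWh
Cost = 55.062 × ₹7.9 + 110.124 × ₹5.7 = ₹434.9898 + ₹627.7068 = ₹1062.70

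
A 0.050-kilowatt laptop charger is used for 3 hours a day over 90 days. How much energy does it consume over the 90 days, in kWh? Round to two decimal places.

13.50 kWh

Runtime = 3 h/day × 90 days = 270 h
Energy = 0.05 kW × 270 h = 13.5 kWh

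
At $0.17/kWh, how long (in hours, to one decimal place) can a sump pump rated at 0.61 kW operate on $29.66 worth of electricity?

286.0 h

Energy available = $29.66 ÷ $0.17/kWh = 174.4706 kWh
Hours = 174.4706 kWh ÷ 0.61 kW = 286.0 h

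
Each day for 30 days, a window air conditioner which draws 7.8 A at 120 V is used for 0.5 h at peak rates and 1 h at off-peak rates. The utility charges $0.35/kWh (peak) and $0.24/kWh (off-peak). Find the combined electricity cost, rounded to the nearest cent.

Power = 7.8 A × 120 V = 936 W = 0.936 kW
Peak energy = 0.936 kW × 0.5 h × 30 = 14.04 kWh
Off-peak energy = 0.936 kW × 1 h × 30 = 28.08 kWh
Cost = 14.04 × $0.35 + 28.08 × $0.24 = $4.914 + $6.7392 = $11.65

$11.65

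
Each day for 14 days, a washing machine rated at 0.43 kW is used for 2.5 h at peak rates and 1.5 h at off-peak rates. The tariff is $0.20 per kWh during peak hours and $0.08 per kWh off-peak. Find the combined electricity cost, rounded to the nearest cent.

$3.73

Peak energy = 0.43 kW × 2.5 h × 14 = 15.05 kWh
Off-peak energy = 0.43 kW × 1.5 h × 14 = 9.03 kWh
Cost = 15.05 × $0.20 + 9.03 × $0.08 = $3.01 + $0.7224 = $3.73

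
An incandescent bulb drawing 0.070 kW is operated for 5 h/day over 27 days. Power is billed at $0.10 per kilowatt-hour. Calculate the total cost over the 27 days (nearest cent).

Runtime = 5 h/day × 27 days = 135 h
Energy = 0.07 kW × 135 h = 9.45 kWh
Cost = 9.45 kWh × $0.10/kWh = $0.95

$0.95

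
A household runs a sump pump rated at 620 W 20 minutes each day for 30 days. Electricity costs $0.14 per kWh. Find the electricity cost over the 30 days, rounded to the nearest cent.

Runtime = 20 min × 30 = 600 min = 10 h
Energy = 0.62 kW × 10 h = 6.2 kWh
Cost = 6.2 kWh × $0.14/kWh = $0.87

$0.87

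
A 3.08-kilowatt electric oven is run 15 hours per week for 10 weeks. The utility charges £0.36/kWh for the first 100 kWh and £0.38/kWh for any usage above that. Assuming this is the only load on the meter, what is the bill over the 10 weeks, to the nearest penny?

£173.56

Runtime = 15 h/week × 10 weeks = 150 h
Energy = 3.08 kW × 150 h = 462 kWh
Tier 1 (0–100 kWh): 100 × £0.36 = £36
Above 100 kWh: 362 × £0.38 = £137.56
Bill = £173.56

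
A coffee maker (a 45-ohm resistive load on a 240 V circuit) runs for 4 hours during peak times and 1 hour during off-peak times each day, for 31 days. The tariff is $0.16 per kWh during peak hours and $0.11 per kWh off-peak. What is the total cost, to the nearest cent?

Power = V²/R = 240²/45 = 1280 W = 1.28 kW
Peak energy = 1.28 kW × 4 h × 31 = 158.72 kWh
Off-peak energy = 1.28 kW × 1 h × 31 = 39.68 kWh
Cost = 158.72 × $0.16 + 39.68 × $0.11 = $25.3952 + $4.3648 = $29.76

$29.76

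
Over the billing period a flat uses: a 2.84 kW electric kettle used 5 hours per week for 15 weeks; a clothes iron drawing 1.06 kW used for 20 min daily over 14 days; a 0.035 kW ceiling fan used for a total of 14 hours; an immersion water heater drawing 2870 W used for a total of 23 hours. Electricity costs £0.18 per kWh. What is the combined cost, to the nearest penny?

electric kettle: Runtime = 5 h/week × 15 weeks = 75 h
electric kettle: 2.84 kW × 75 h = 213 kWh
clothes iron: Runtime = 20 min × 14 = 280 min = 4.666666… h
clothes iron: 1.06 kW × 4.666666… h = 4.946666… kWh
ceiling fan: 0.035 kW × 14 h = 0.49 kWh
immersion water heater: 2.87 kW × 23 h = 66.01 kWh
Total energy = 284.446666… kWh
Cost = 284.446666… × £0.18 = £51.20

£51.20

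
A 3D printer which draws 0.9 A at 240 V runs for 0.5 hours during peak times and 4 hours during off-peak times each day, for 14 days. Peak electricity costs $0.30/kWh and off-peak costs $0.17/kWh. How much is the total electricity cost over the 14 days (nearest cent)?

Power = 0.9 A × 240 V = 216 W = 0.216 kW
Peak energy = 0.216 kW × 0.5 h × 14 = 1.512 kWh
Off-peak energy = 0.216 kW × 4 h × 14 = 12.096 kWh
Cost = 1.512 × $0.30 + 12.096 × $0.17 = $0.4536 + $2.05632 = $2.51

$2.51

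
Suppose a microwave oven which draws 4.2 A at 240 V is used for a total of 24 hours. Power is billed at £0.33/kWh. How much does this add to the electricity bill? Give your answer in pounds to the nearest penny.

£7.98

Power = 4.2 A × 240 V = 1008 W = 1.008 kW
Energy = 1.008 kW × 24 h = 24.192 kWh
Cost = 24.192 kWh × £0.33/kWh = £7.98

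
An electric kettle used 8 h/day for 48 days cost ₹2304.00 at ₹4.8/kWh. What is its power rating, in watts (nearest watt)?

1250 W

Energy = ₹2304.00 ÷ ₹4.8/kWh = 480 kWh
Runtime = 8 h/day × 48 days = 384 h
Power = 480 kWh ÷ 384 h = 1.25 kW = 1250 W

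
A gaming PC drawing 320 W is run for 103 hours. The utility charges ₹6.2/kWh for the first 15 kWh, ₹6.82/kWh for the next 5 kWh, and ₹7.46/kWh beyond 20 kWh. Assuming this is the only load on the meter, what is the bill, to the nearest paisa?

Energy = 0.32 kW × 103 h = 32.96 kWh
Tier 1 (0–15 kWh): 15 × ₹6.2 = ₹93
Tier 2 (15–20 kWh): 5 × ₹6.82 = ₹34.1
Above 20 kWh: 12.96 × ₹7.46 = ₹96.6816
Bill = ₹223.78

₹223.78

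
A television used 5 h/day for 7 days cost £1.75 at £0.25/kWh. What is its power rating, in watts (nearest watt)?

200 W

Energy = £1.75 ÷ £0.25/kWh = 7 kWh
Runtime = 5 h/day × 7 days = 35 h
Power = 7 kWh ÷ 35 h = 0.2 kW = 200 W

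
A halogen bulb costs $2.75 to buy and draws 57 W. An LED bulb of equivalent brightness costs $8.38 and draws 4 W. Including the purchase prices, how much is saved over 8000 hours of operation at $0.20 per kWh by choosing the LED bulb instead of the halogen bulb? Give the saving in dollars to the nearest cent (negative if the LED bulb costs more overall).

halogen bulb: $2.75 + (57/1000) kW × 8000 h × $0.20 = $2.75 + $91.2 = $93.95
LED bulb: $8.38 + (4/1000) kW × 8000 h × $0.20 = $8.38 + $6.4 = $14.78
Saving = $93.95 − $14.78 = $79.17

$79.17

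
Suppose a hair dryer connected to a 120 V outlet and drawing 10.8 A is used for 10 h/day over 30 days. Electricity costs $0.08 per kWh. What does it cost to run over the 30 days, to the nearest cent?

Power = 10.8 A × 120 V = 1296 W = 1.296 kW
Runtime = 10 h/day × 30 days = 300 h
Energy = 1.296 kW × 300 h = 388.8 kWh
Cost = 388.8 kWh × $0.08/kWh = $31.10

$31.10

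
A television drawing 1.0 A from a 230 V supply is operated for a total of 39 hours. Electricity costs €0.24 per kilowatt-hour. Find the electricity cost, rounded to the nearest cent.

Power = 1.0 A × 230 V = 230 W = 0.23 kW
Energy = 0.23 kW × 39 h = 8.97 kWh
Cost = 8.97 kWh × €0.24/kWh = €2.15

€2.15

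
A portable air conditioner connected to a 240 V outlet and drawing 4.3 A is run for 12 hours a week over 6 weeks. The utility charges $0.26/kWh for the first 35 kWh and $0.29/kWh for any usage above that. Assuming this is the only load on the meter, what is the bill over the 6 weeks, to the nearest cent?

Power = 4.3 A × 240 V = 1032 W = 1.032 kW
Runtime = 12 h/week × 6 weeks = 72 h
Energy = 1.032 kW × 72 h = 74.304 kWh
Tier 1 (0–35 kWh): 35 × $0.26 = $9.1
Above 35 kWh: 39.304 × $0.29 = $11.39816
Bill = $20.50

$20.50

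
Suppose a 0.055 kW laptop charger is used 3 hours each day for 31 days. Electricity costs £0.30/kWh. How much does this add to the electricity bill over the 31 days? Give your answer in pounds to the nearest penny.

£1.53

Runtime = 3 h/day × 31 days = 93 h
Energy = 0.055 kW × 93 h = 5.115 kWh
Cost = 5.115 kWh × £0.30/kWh = £1.53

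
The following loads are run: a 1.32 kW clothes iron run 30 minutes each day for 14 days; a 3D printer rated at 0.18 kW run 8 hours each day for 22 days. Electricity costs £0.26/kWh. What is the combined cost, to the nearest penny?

£10.64

clothes iron: Runtime = 30 min × 14 = 420 min = 7 h
clothes iron: 1.32 kW × 7 h = 9.24 kWh
3D printer: Runtime = 8 h/day × 22 days = 176 h
3D printer: 0.18 kW × 176 h = 31.68 kWh
Total energy = 40.92 kWh
Cost = 40.92 × £0.26 = £10.64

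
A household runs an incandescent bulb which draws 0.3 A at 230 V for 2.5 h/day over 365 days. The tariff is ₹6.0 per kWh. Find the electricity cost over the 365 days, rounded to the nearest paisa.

Power = 0.3 A × 230 V = 69 W = 0.069 kW
Runtime = 2.5 h/day × 365 days = 912.5 h
Energy = 0.069 kW × 912.5 h = 62.9625 kWh
Cost = 62.9625 kWh × ₹6.0/kWh = ₹377.78

₹377.78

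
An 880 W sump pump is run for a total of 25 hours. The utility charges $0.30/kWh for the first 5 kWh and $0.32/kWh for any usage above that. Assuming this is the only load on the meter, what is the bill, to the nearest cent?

Energy = 0.88 kW × 25 h = 22 kWh
Tier 1 (0–5 kWh): 5 × $0.30 = $1.5
Above 5 kWh: 17 × $0.32 = $5.44
Bill = $6.94

$6.94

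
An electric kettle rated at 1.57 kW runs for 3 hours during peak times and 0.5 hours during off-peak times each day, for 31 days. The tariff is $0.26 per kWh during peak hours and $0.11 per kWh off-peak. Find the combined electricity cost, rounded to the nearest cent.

Peak energy = 1.57 kW × 3 h × 31 = 146.01 kWh
Off-peak energy = 1.57 kW × 0.5 h × 31 = 24.335 kWh
Cost = 146.01 × $0.26 + 24.335 × $0.11 = $37.9626 + $2.67685 = $40.64

$40.64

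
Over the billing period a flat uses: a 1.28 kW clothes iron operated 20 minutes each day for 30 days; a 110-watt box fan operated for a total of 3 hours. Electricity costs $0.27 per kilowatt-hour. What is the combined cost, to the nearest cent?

clothes iron: Runtime = 20 min × 30 = 600 min = 10 h
clothes iron: 1.28 kW × 10 h = 12.8 kWh
box fan: 0.11 kW × 3 h = 0.33 kWh
Total energy = 13.13 kWh
Cost = 13.13 × $0.27 = $3.55

$3.55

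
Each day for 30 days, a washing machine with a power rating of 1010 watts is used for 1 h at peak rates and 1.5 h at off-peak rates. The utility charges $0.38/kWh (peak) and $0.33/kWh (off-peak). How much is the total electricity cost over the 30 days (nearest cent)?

$26.51

Peak energy = 1.01 kW × 1 h × 30 = 30.3 kWh
Off-peak energy = 1.01 kW × 1.5 h × 30 = 45.45 kWh
Cost = 30.3 × $0.38 + 45.45 × $0.33 = $11.514 + $14.9985 = $26.51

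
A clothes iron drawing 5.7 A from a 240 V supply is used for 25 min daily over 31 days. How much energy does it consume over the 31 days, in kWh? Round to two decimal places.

17.67 kWh

Power = 5.7 A × 240 V = 1368 W = 1.368 kW
Runtime = 25 min × 31 = 775 min = 12.916666… h
Energy = 1.368 kW × 12.916666… h = 17.67 kWh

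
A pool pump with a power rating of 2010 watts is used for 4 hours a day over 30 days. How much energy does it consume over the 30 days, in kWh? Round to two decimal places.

Runtime = 4 h/day × 30 days = 120 h
Energy = 2.01 kW × 120 h = 241.2 kWh

241.20 kWh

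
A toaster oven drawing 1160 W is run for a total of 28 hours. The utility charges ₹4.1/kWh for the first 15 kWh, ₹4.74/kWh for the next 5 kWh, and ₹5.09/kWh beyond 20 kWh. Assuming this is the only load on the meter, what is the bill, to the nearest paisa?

Energy = 1.16 kW × 28 h = 32.48 kWh
Tier 1 (0–15 kWh): 15 × ₹4.1 = ₹61.5
Tier 2 (15–20 kWh): 5 × ₹4.74 = ₹23.7
Above 20 kWh: 12.48 × ₹5.09 = ₹63.5232
Bill = ₹148.72

₹148.72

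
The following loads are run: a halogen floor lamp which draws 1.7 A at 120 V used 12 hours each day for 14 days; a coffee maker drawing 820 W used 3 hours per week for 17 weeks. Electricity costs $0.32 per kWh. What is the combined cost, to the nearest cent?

halogen floor lamp: Power = 1.7 A × 120 V = 204 W = 0.204 kW
halogen floor lamp: Runtime = 12 h/day × 14 days = 168 h
halogen floor lamp: 0.204 kW × 168 h = 34.272 kWh
coffee maker: Runtime = 3 h/week × 17 weeks = 51 h
coffee maker: 0.82 kW × 51 h = 41.82 kWh
Total energy = 76.092 kWh
Cost = 76.092 × $0.32 = $24.35

$24.35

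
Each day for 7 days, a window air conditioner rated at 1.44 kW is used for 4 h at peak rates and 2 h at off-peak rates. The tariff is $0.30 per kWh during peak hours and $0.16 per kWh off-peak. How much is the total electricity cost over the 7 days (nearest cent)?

$15.32

Peak energy = 1.44 kW × 4 h × 7 = 40.32 kWh
Off-peak energy = 1.44 kW × 2 h × 7 = 20.16 kWh
Cost = 40.32 × $0.30 + 20.16 × $0.16 = $12.096 + $3.2256 = $15.32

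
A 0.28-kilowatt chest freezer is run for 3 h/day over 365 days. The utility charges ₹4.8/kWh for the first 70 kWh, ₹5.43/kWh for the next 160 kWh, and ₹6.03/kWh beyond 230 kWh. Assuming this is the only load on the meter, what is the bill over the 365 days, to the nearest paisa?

Runtime = 3 h/day × 365 days = 1095 h
Energy = 0.28 kW × 1095 h = 306.6 kWh
Tier 1 (0–70 kWh): 70 × ₹4.8 = ₹336
Tier 2 (70–230 kWh): 160 × ₹5.43 = ₹868.8
Above 230 kWh: 76.6 × ₹6.03 = ₹461.898
Bill = ₹1666.70

₹1666.70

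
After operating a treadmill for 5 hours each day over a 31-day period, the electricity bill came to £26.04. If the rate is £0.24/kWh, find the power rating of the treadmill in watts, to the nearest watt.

Energy = £26.04 ÷ £0.24/kWh = 108.5 kWh
Runtime = 5 h/day × 31 days = 155 h
Power = 108.5 kWh ÷ 155 h = 0.7 kW = 700 W

700 W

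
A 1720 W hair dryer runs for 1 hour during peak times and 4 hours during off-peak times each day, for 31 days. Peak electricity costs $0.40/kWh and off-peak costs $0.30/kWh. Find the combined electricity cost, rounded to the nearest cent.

$85.31

Peak energy = 1.72 kW × 1 h × 31 = 53.32 kWh
Off-peak energy = 1.72 kW × 4 h × 31 = 213.28 kWh
Cost = 53.32 × $0.40 + 213.28 × $0.30 = $21.328 + $63.984 = $85.31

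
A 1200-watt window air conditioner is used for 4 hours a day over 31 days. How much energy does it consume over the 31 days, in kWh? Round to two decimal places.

Runtime = 4 h/day × 31 days = 124 h
Energy = 1.2 kW × 124 h = 148.8 kWh

148.80 kWh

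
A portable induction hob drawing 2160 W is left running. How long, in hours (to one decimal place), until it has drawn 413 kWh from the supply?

191.2 h

Hours = 413 kWh ÷ 2.16 kW = 191.2 h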